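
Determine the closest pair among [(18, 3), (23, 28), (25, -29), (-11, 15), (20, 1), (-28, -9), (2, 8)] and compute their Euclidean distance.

Computing all pairwise distances among 7 points:

d((18, 3), (23, 28)) = 25.4951
d((18, 3), (25, -29)) = 32.7567
d((18, 3), (-11, 15)) = 31.3847
d((18, 3), (20, 1)) = 2.8284 <-- minimum
d((18, 3), (-28, -9)) = 47.5395
d((18, 3), (2, 8)) = 16.7631
d((23, 28), (25, -29)) = 57.0351
d((23, 28), (-11, 15)) = 36.4005
d((23, 28), (20, 1)) = 27.1662
d((23, 28), (-28, -9)) = 63.0079
d((23, 28), (2, 8)) = 29.0
d((25, -29), (-11, 15)) = 56.8507
d((25, -29), (20, 1)) = 30.4138
d((25, -29), (-28, -9)) = 56.648
d((25, -29), (2, 8)) = 43.566
d((-11, 15), (20, 1)) = 34.0147
d((-11, 15), (-28, -9)) = 29.4109
d((-11, 15), (2, 8)) = 14.7648
d((20, 1), (-28, -9)) = 49.0306
d((20, 1), (2, 8)) = 19.3132
d((-28, -9), (2, 8)) = 34.4819

Closest pair: (18, 3) and (20, 1) with distance 2.8284

The closest pair is (18, 3) and (20, 1) with Euclidean distance 2.8284. For 7 points, brute-force pairwise comparison is shown above. For large n, the divide-and-conquer algorithm (sort by x, recurse on halves, check the dividing strip) achieves O(n log n).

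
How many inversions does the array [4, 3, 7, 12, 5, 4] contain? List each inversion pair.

Finding inversions in [4, 3, 7, 12, 5, 4]:

(0, 1): arr[0]=4 > arr[1]=3
(2, 4): arr[2]=7 > arr[4]=5
(2, 5): arr[2]=7 > arr[5]=4
(3, 4): arr[3]=12 > arr[4]=5
(3, 5): arr[3]=12 > arr[5]=4
(4, 5): arr[4]=5 > arr[5]=4

Total inversions: 6

The array has 6 inversion(s): (0,1), (2,4), (2,5), (3,4), (3,5), (4,5). Each pair (i,j) satisfies i < j and arr[i] > arr[j].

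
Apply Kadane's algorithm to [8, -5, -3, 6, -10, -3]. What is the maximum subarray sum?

Using Kadane's algorithm on [8, -5, -3, 6, -10, -3]:

Scanning through the array:
Position 1 (value -5): max_ending_here = 3, max_so_far = 8
Position 2 (value -3): max_ending_here = 0, max_so_far = 8
Position 3 (value 6): max_ending_here = 6, max_so_far = 8
Position 4 (value -10): max_ending_here = -4, max_so_far = 8
Position 5 (value -3): max_ending_here = -3, max_so_far = 8

Maximum subarray: [8]
Maximum sum: 8

The maximum subarray is [8] with sum 8. This subarray runs from index 0 to index 0.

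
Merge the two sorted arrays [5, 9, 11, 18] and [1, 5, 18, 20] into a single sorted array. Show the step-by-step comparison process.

Merging process:

Compare 5 vs 1: take 1 from right. Merged: [1]
Compare 5 vs 5: take 5 from left. Merged: [1, 5]
Compare 9 vs 5: take 5 from right. Merged: [1, 5, 5]
Compare 9 vs 18: take 9 from left. Merged: [1, 5, 5, 9]
Compare 11 vs 18: take 11 from left. Merged: [1, 5, 5, 9, 11]
Compare 18 vs 18: take 18 from left. Merged: [1, 5, 5, 9, 11, 18]
Append remaining from right: [18, 20]. Merged: [1, 5, 5, 9, 11, 18, 18, 20]

Final merged array: [1, 5, 5, 9, 11, 18, 18, 20]
Total comparisons: 6

The merged array is [1, 5, 5, 9, 11, 18, 18, 20], requiring 6 comparisons. The merge step runs in O(n) time where n is the total number of elements.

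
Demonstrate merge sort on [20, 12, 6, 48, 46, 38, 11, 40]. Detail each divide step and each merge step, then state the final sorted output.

Merge sort trace:

Split: [20, 12, 6, 48, 46, 38, 11, 40] -> [20, 12, 6, 48] and [46, 38, 11, 40]
  Split: [20, 12, 6, 48] -> [20, 12] and [6, 48]
    Split: [20, 12] -> [20] and [12]
    Merge: [20] + [12] -> [12, 20]
    Split: [6, 48] -> [6] and [48]
    Merge: [6] + [48] -> [6, 48]
  Merge: [12, 20] + [6, 48] -> [6, 12, 20, 48]
  Split: [46, 38, 11, 40] -> [46, 38] and [11, 40]
    Split: [46, 38] -> [46] and [38]
    Merge: [46] + [38] -> [38, 46]
    Split: [11, 40] -> [11] and [40]
    Merge: [11] + [40] -> [11, 40]
  Merge: [38, 46] + [11, 40] -> [11, 38, 40, 46]
Merge: [6, 12, 20, 48] + [11, 38, 40, 46] -> [6, 11, 12, 20, 38, 40, 46, 48]

Final sorted array: [6, 11, 12, 20, 38, 40, 46, 48]

The merge sort proceeds by recursively splitting the array and merging sorted halves.
After all merges, the sorted array is [6, 11, 12, 20, 38, 40, 46, 48].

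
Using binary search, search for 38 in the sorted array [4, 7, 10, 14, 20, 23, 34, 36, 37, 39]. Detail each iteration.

Binary search for 38 in [4, 7, 10, 14, 20, 23, 34, 36, 37, 39]:

lo=0, hi=9, mid=4, arr[mid]=20 -> 20 < 38, search right half
lo=5, hi=9, mid=7, arr[mid]=36 -> 36 < 38, search right half
lo=8, hi=9, mid=8, arr[mid]=37 -> 37 < 38, search right half
lo=9, hi=9, mid=9, arr[mid]=39 -> 39 > 38, search left half
lo=9 > hi=8, target 38 not found

Binary search determines that 38 is not in the array after 4 comparisons. The search space was exhausted without finding the target.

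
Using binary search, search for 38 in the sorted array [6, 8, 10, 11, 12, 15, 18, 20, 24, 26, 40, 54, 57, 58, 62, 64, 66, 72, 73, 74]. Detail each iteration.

Binary search for 38 in [6, 8, 10, 11, 12, 15, 18, 20, 24, 26, 40, 54, 57, 58, 62, 64, 66, 72, 73, 74]:

lo=0, hi=19, mid=9, arr[mid]=26 -> 26 < 38, search right half
lo=10, hi=19, mid=14, arr[mid]=62 -> 62 > 38, search left half
lo=10, hi=13, mid=11, arr[mid]=54 -> 54 > 38, search left half
lo=10, hi=10, mid=10, arr[mid]=40 -> 40 > 38, search left half
lo=10 > hi=9, target 38 not found

Binary search determines that 38 is not in the array after 4 comparisons. The search space was exhausted without finding the target.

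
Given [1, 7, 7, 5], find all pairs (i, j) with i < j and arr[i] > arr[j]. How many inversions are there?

Finding inversions in [1, 7, 7, 5]:

(1, 3): arr[1]=7 > arr[3]=5
(2, 3): arr[2]=7 > arr[3]=5

Total inversions: 2

The array has 2 inversion(s): (1,3), (2,3). Each pair (i,j) satisfies i < j and arr[i] > arr[j].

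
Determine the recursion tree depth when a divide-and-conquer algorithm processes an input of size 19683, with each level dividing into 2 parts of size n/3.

For divide and conquer with division factor 3:

Problem sizes at each level:
Level 0: 19683
Level 1: 6561
Level 2: 2187
Level 3: 729
Level 4: 243
Level 5: 81
Level 6: 27
Level 7: 9
Level 8: 3
Level 9: 1

The root is level 0 and the size-1 base case is level 9 (the tree spans levels 0 through 9, i.e. 10 levels counting the root), so the depth is the number of divisions: log_3(19683) = 9

The recursion tree depth is log_3(19683) = 9. At each level, the problem size is divided by 3, so it takes 9 divisions to reduce to a base case of size 1. The algorithm makes 2 recursive calls at each level.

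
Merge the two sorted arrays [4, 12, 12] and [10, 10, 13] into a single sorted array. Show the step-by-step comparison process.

Merging process:

Compare 4 vs 10: take 4 from left. Merged: [4]
Compare 12 vs 10: take 10 from right. Merged: [4, 10]
Compare 12 vs 10: take 10 from right. Merged: [4, 10, 10]
Compare 12 vs 13: take 12 from left. Merged: [4, 10, 10, 12]
Compare 12 vs 13: take 12 from left. Merged: [4, 10, 10, 12, 12]
Append remaining from right: [13]. Merged: [4, 10, 10, 12, 12, 13]

Final merged array: [4, 10, 10, 12, 12, 13]
Total comparisons: 5

The merged array is [4, 10, 10, 12, 12, 13], requiring 5 comparisons. The merge step runs in O(n) time where n is the total number of elements.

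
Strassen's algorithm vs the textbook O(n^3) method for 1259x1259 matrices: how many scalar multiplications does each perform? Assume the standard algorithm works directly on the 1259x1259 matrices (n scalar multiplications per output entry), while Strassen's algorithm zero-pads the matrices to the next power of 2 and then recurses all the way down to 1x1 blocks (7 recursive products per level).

Matrix multiplication for 1259x1259 matrices:

Strassen's algorithm requires power-of-2 dimensions. Pad 1259x1259 to 2048x2048 (next power of 2).

Standard algorithm: 1259^3 = 1995616979 multiplications
Strassen's algorithm: 7^(log2(2048)) = 7^11 = 1977326743 multiplications
Savings: 1995616979 - 1977326743 = 18290236 multiplications

Standard: 1995616979 multiplications (1259^3). Strassen: 1977326743 multiplications (7^11, after padding to 2048x2048). Strassen reduces 8 recursive multiplications to 7 at each level.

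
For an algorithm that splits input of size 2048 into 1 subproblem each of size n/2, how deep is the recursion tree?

For divide and conquer with division factor 2:

Problem sizes at each level:
Level 0: 2048
Level 1: 1024
Level 2: 512
Level 3: 256
Level 4: 128
Level 5: 64
Level 6: 32
Level 7: 16
Level 8: 8
Level 9: 4
Level 10: 2
Level 11: 1

The root is level 0 and the size-1 base case is level 11 (the tree spans levels 0 through 11, i.e. 12 levels counting the root), so the depth is the number of divisions: log_2(2048) = 11

The recursion tree depth is log_2(2048) = 11. At each level, the problem size is divided by 2, so it takes 11 divisions to reduce to a base case of size 1. The algorithm makes 1 recursive call at each level.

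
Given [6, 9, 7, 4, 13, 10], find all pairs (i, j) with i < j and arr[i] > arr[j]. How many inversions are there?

Finding inversions in [6, 9, 7, 4, 13, 10]:

(0, 3): arr[0]=6 > arr[3]=4
(1, 2): arr[1]=9 > arr[2]=7
(1, 3): arr[1]=9 > arr[3]=4
(2, 3): arr[2]=7 > arr[3]=4
(4, 5): arr[4]=13 > arr[5]=10

Total inversions: 5

The array has 5 inversion(s): (0,3), (1,2), (1,3), (2,3), (4,5). Each pair (i,j) satisfies i < j and arr[i] > arr[j].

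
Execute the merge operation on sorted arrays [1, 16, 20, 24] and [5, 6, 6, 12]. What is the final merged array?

Merging process:

Compare 1 vs 5: take 1 from left. Merged: [1]
Compare 16 vs 5: take 5 from right. Merged: [1, 5]
Compare 16 vs 6: take 6 from right. Merged: [1, 5, 6]
Compare 16 vs 6: take 6 from right. Merged: [1, 5, 6, 6]
Compare 16 vs 12: take 12 from right. Merged: [1, 5, 6, 6, 12]
Append remaining from left: [16, 20, 24]. Merged: [1, 5, 6, 6, 12, 16, 20, 24]

Final merged array: [1, 5, 6, 6, 12, 16, 20, 24]
Total comparisons: 5

The merged array is [1, 5, 6, 6, 12, 16, 20, 24], requiring 5 comparisons. The merge step runs in O(n) time where n is the total number of elements.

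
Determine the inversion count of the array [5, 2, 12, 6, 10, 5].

Finding inversions in [5, 2, 12, 6, 10, 5]:

(0, 1): arr[0]=5 > arr[1]=2
(2, 3): arr[2]=12 > arr[3]=6
(2, 4): arr[2]=12 > arr[4]=10
(2, 5): arr[2]=12 > arr[5]=5
(3, 5): arr[3]=6 > arr[5]=5
(4, 5): arr[4]=10 > arr[5]=5

Total inversions: 6

The array has 6 inversion(s): (0,1), (2,3), (2,4), (2,5), (3,5), (4,5). Each pair (i,j) satisfies i < j and arr[i] > arr[j].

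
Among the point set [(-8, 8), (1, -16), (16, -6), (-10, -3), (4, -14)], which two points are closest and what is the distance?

Computing all pairwise distances among 5 points:

d((-8, 8), (1, -16)) = 25.632
d((-8, 8), (16, -6)) = 27.7849
d((-8, 8), (-10, -3)) = 11.1803
d((-8, 8), (4, -14)) = 25.0599
d((1, -16), (16, -6)) = 18.0278
d((1, -16), (-10, -3)) = 17.0294
d((1, -16), (4, -14)) = 3.6056 <-- minimum
d((16, -6), (-10, -3)) = 26.1725
d((16, -6), (4, -14)) = 14.4222
d((-10, -3), (4, -14)) = 17.8045

Closest pair: (1, -16) and (4, -14) with distance 3.6056

The closest pair is (1, -16) and (4, -14) with Euclidean distance 3.6056. For 5 points, brute-force pairwise comparison is shown above. For large n, the divide-and-conquer algorithm (sort by x, recurse on halves, check the dividing strip) achieves O(n log n).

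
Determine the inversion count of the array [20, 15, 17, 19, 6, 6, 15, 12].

Finding inversions in [20, 15, 17, 19, 6, 6, 15, 12]:

(0, 1): arr[0]=20 > arr[1]=15
(0, 2): arr[0]=20 > arr[2]=17
(0, 3): arr[0]=20 > arr[3]=19
(0, 4): arr[0]=20 > arr[4]=6
(0, 5): arr[0]=20 > arr[5]=6
(0, 6): arr[0]=20 > arr[6]=15
(0, 7): arr[0]=20 > arr[7]=12
(1, 4): arr[1]=15 > arr[4]=6
(1, 5): arr[1]=15 > arr[5]=6
(1, 7): arr[1]=15 > arr[7]=12
(2, 4): arr[2]=17 > arr[4]=6
(2, 5): arr[2]=17 > arr[5]=6
(2, 6): arr[2]=17 > arr[6]=15
(2, 7): arr[2]=17 > arr[7]=12
(3, 4): arr[3]=19 > arr[4]=6
(3, 5): arr[3]=19 > arr[5]=6
(3, 6): arr[3]=19 > arr[6]=15
(3, 7): arr[3]=19 > arr[7]=12
(6, 7): arr[6]=15 > arr[7]=12

Total inversions: 19

The array has 19 inversion(s): (0,1), (0,2), (0,3), (0,4), (0,5), (0,6), (0,7), (1,4), (1,5), (1,7), (2,4), (2,5), (2,6), (2,7), (3,4), (3,5), (3,6), (3,7), (6,7). Each pair (i,j) satisfies i < j and arr[i] > arr[j].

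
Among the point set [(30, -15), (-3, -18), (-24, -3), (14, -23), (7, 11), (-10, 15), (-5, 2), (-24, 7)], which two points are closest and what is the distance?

Computing all pairwise distances among 8 points:

d((30, -15), (-3, -18)) = 33.1361
d((30, -15), (-24, -3)) = 55.3173
d((30, -15), (14, -23)) = 17.8885
d((30, -15), (7, 11)) = 34.7131
d((30, -15), (-10, 15)) = 50.0
d((30, -15), (-5, 2)) = 38.9102
d((30, -15), (-24, 7)) = 58.3095
d((-3, -18), (-24, -3)) = 25.807
d((-3, -18), (14, -23)) = 17.72
d((-3, -18), (7, 11)) = 30.6757
d((-3, -18), (-10, 15)) = 33.7343
d((-3, -18), (-5, 2)) = 20.0998
d((-3, -18), (-24, 7)) = 32.6497
d((-24, -3), (14, -23)) = 42.9418
d((-24, -3), (7, 11)) = 34.0147
d((-24, -3), (-10, 15)) = 22.8035
d((-24, -3), (-5, 2)) = 19.6469
d((-24, -3), (-24, 7)) = 10.0 <-- minimum
d((14, -23), (7, 11)) = 34.7131
d((14, -23), (-10, 15)) = 44.9444
d((14, -23), (-5, 2)) = 31.4006
d((14, -23), (-24, 7)) = 48.4149
d((7, 11), (-10, 15)) = 17.4642
d((7, 11), (-5, 2)) = 15.0
d((7, 11), (-24, 7)) = 31.257
d((-10, 15), (-5, 2)) = 13.9284
d((-10, 15), (-24, 7)) = 16.1245
d((-5, 2), (-24, 7)) = 19.6469

Closest pair: (-24, -3) and (-24, 7) with distance 10.0

The closest pair is (-24, -3) and (-24, 7) with Euclidean distance 10.0. For 8 points, brute-force pairwise comparison is shown above. For large n, the divide-and-conquer algorithm (sort by x, recurse on halves, check the dividing strip) achieves O(n log n).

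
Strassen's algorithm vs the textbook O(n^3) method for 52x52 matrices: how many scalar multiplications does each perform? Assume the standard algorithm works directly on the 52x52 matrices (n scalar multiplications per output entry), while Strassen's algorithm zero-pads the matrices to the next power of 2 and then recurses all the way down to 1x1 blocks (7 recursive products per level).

Matrix multiplication for 52x52 matrices:

Strassen's algorithm requires power-of-2 dimensions. Pad 52x52 to 64x64 (next power of 2).

Standard algorithm: 52^3 = 140608 multiplications
Strassen's algorithm: 7^(log2(64)) = 7^6 = 117649 multiplications
Savings: 140608 - 117649 = 22959 multiplications

Standard: 140608 multiplications (52^3). Strassen: 117649 multiplications (7^6, after padding to 64x64). Strassen reduces 8 recursive multiplications to 7 at each level.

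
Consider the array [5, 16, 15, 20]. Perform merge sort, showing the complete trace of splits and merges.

Merge sort trace:

Split: [5, 16, 15, 20] -> [5, 16] and [15, 20]
  Split: [5, 16] -> [5] and [16]
  Merge: [5] + [16] -> [5, 16]
  Split: [15, 20] -> [15] and [20]
  Merge: [15] + [20] -> [15, 20]
Merge: [5, 16] + [15, 20] -> [5, 15, 16, 20]

Final sorted array: [5, 15, 16, 20]

The merge sort proceeds by recursively splitting the array and merging sorted halves.
After all merges, the sorted array is [5, 15, 16, 20].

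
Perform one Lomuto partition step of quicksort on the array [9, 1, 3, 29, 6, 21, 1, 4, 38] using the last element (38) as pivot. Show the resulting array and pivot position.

Lomuto partition with pivot = 38:

Initial array: [9, 1, 3, 29, 6, 21, 1, 4, 38]

arr[0]=9 <= 38: swap with position 0, array becomes [9, 1, 3, 29, 6, 21, 1, 4, 38]
arr[1]=1 <= 38: swap with position 1, array becomes [9, 1, 3, 29, 6, 21, 1, 4, 38]
arr[2]=3 <= 38: swap with position 2, array becomes [9, 1, 3, 29, 6, 21, 1, 4, 38]
arr[3]=29 <= 38: swap with position 3, array becomes [9, 1, 3, 29, 6, 21, 1, 4, 38]
arr[4]=6 <= 38: swap with position 4, array becomes [9, 1, 3, 29, 6, 21, 1, 4, 38]
arr[5]=21 <= 38: swap with position 5, array becomes [9, 1, 3, 29, 6, 21, 1, 4, 38]
arr[6]=1 <= 38: swap with position 6, array becomes [9, 1, 3, 29, 6, 21, 1, 4, 38]
arr[7]=4 <= 38: swap with position 7, array becomes [9, 1, 3, 29, 6, 21, 1, 4, 38]

Place pivot at position 8: [9, 1, 3, 29, 6, 21, 1, 4, 38]
Pivot position: 8

After partitioning with pivot 38, the array becomes [9, 1, 3, 29, 6, 21, 1, 4, 38]. The pivot is placed at index 8. All elements to the left of the pivot are <= 38, and all elements to the right are > 38.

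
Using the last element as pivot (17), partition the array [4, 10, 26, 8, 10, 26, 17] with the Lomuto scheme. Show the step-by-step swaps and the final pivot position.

Lomuto partition with pivot = 17:

Initial array: [4, 10, 26, 8, 10, 26, 17]

arr[0]=4 <= 17: swap with position 0, array becomes [4, 10, 26, 8, 10, 26, 17]
arr[1]=10 <= 17: swap with position 1, array becomes [4, 10, 26, 8, 10, 26, 17]
arr[2]=26 > 17: no swap
arr[3]=8 <= 17: swap with position 2, array becomes [4, 10, 8, 26, 10, 26, 17]
arr[4]=10 <= 17: swap with position 3, array becomes [4, 10, 8, 10, 26, 26, 17]
arr[5]=26 > 17: no swap

Place pivot at position 4: [4, 10, 8, 10, 17, 26, 26]
Pivot position: 4

After partitioning with pivot 17, the array becomes [4, 10, 8, 10, 17, 26, 26]. The pivot is placed at index 4. All elements to the left of the pivot are <= 17, and all elements to the right are > 17.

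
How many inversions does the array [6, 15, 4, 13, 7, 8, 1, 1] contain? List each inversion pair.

Finding inversions in [6, 15, 4, 13, 7, 8, 1, 1]:

(0, 2): arr[0]=6 > arr[2]=4
(0, 6): arr[0]=6 > arr[6]=1
(0, 7): arr[0]=6 > arr[7]=1
(1, 2): arr[1]=15 > arr[2]=4
(1, 3): arr[1]=15 > arr[3]=13
(1, 4): arr[1]=15 > arr[4]=7
(1, 5): arr[1]=15 > arr[5]=8
(1, 6): arr[1]=15 > arr[6]=1
(1, 7): arr[1]=15 > arr[7]=1
(2, 6): arr[2]=4 > arr[6]=1
(2, 7): arr[2]=4 > arr[7]=1
(3, 4): arr[3]=13 > arr[4]=7
(3, 5): arr[3]=13 > arr[5]=8
(3, 6): arr[3]=13 > arr[6]=1
(3, 7): arr[3]=13 > arr[7]=1
(4, 6): arr[4]=7 > arr[6]=1
(4, 7): arr[4]=7 > arr[7]=1
(5, 6): arr[5]=8 > arr[6]=1
(5, 7): arr[5]=8 > arr[7]=1

Total inversions: 19

The array has 19 inversion(s): (0,2), (0,6), (0,7), (1,2), (1,3), (1,4), (1,5), (1,6), (1,7), (2,6), (2,7), (3,4), (3,5), (3,6), (3,7), (4,6), (4,7), (5,6), (5,7). Each pair (i,j) satisfies i < j and arr[i] > arr[j].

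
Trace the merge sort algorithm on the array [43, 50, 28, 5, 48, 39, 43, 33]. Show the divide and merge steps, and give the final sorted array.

Merge sort trace:

Split: [43, 50, 28, 5, 48, 39, 43, 33] -> [43, 50, 28, 5] and [48, 39, 43, 33]
  Split: [43, 50, 28, 5] -> [43, 50] and [28, 5]
    Split: [43, 50] -> [43] and [50]
    Merge: [43] + [50] -> [43, 50]
    Split: [28, 5] -> [28] and [5]
    Merge: [28] + [5] -> [5, 28]
  Merge: [43, 50] + [5, 28] -> [5, 28, 43, 50]
  Split: [48, 39, 43, 33] -> [48, 39] and [43, 33]
    Split: [48, 39] -> [48] and [39]
    Merge: [48] + [39] -> [39, 48]
    Split: [43, 33] -> [43] and [33]
    Merge: [43] + [33] -> [33, 43]
  Merge: [39, 48] + [33, 43] -> [33, 39, 43, 48]
Merge: [5, 28, 43, 50] + [33, 39, 43, 48] -> [5, 28, 33, 39, 43, 43, 48, 50]

Final sorted array: [5, 28, 33, 39, 43, 43, 48, 50]

The merge sort proceeds by recursively splitting the array and merging sorted halves.
After all merges, the sorted array is [5, 28, 33, 39, 43, 43, 48, 50].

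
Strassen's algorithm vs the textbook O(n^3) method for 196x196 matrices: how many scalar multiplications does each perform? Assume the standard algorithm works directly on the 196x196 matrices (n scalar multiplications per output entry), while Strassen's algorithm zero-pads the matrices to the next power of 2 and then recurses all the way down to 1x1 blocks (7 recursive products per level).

Matrix multiplication for 196x196 matrices:

Strassen's algorithm requires power-of-2 dimensions. Pad 196x196 to 256x256 (next power of 2).

Standard algorithm: 196^3 = 7529536 multiplications
Strassen's algorithm: 7^(log2(256)) = 7^8 = 5764801 multiplications
Savings: 7529536 - 5764801 = 1764735 multiplications

Standard: 7529536 multiplications (196^3). Strassen: 5764801 multiplications (7^8, after padding to 256x256). Strassen reduces 8 recursive multiplications to 7 at each level.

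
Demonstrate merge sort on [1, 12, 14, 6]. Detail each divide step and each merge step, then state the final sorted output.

Merge sort trace:

Split: [1, 12, 14, 6] -> [1, 12] and [14, 6]
  Split: [1, 12] -> [1] and [12]
  Merge: [1] + [12] -> [1, 12]
  Split: [14, 6] -> [14] and [6]
  Merge: [14] + [6] -> [6, 14]
Merge: [1, 12] + [6, 14] -> [1, 6, 12, 14]

Final sorted array: [1, 6, 12, 14]

The merge sort proceeds by recursively splitting the array and merging sorted halves.
After all merges, the sorted array is [1, 6, 12, 14].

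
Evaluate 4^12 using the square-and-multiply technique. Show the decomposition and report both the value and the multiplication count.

Computing 4^12 by squaring (build up from 4^1; each line after the first costs one multiplication):

4^1 = 4
4^2 = (4^1)^2 = 4^2 = 16
4^3 = 4 * 4^2 = 4 * 16 = 64
4^6 = (4^3)^2 = 64^2 = 4096
4^12 = (4^6)^2 = 4096^2 = 16777216

Result: 16777216
Multiplications needed: 4 (4 lines after 4^1)

4^12 = 16777216. Using exponentiation by squaring, this requires 4 multiplications. The key idea: if the exponent is even, square the half-power; if odd, multiply by the base once.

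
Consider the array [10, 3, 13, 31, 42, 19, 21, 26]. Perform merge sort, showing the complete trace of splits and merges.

Merge sort trace:

Split: [10, 3, 13, 31, 42, 19, 21, 26] -> [10, 3, 13, 31] and [42, 19, 21, 26]
  Split: [10, 3, 13, 31] -> [10, 3] and [13, 31]
    Split: [10, 3] -> [10] and [3]
    Merge: [10] + [3] -> [3, 10]
    Split: [13, 31] -> [13] and [31]
    Merge: [13] + [31] -> [13, 31]
  Merge: [3, 10] + [13, 31] -> [3, 10, 13, 31]
  Split: [42, 19, 21, 26] -> [42, 19] and [21, 26]
    Split: [42, 19] -> [42] and [19]
    Merge: [42] + [19] -> [19, 42]
    Split: [21, 26] -> [21] and [26]
    Merge: [21] + [26] -> [21, 26]
  Merge: [19, 42] + [21, 26] -> [19, 21, 26, 42]
Merge: [3, 10, 13, 31] + [19, 21, 26, 42] -> [3, 10, 13, 19, 21, 26, 31, 42]

Final sorted array: [3, 10, 13, 19, 21, 26, 31, 42]

The merge sort proceeds by recursively splitting the array and merging sorted halves.
After all merges, the sorted array is [3, 10, 13, 19, 21, 26, 31, 42].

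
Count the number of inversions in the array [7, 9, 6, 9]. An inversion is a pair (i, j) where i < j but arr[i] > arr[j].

Finding inversions in [7, 9, 6, 9]:

(0, 2): arr[0]=7 > arr[2]=6
(1, 2): arr[1]=9 > arr[2]=6

Total inversions: 2

The array has 2 inversion(s): (0,2), (1,2). Each pair (i,j) satisfies i < j and arr[i] > arr[j].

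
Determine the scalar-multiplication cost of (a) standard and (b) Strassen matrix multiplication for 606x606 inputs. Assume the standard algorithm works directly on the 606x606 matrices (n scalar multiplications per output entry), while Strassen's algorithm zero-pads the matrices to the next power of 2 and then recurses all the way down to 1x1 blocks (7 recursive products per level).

Matrix multiplication for 606x606 matrices:

Strassen's algorithm requires power-of-2 dimensions. Pad 606x606 to 1024x1024 (next power of 2).

Standard algorithm: 606^3 = 222545016 multiplications
Strassen's algorithm: 7^(log2(1024)) = 7^10 = 282475249 multiplications
Difference: 222545016 - 282475249 = -59930233 (Strassen uses MORE here due to padding overhead — for small or just-over-power-of-2 n, padding can outweigh the per-level savings)

Standard: 222545016 multiplications (606^3). Strassen: 282475249 multiplications (7^10, after padding to 1024x1024). Strassen reduces 8 recursive multiplications to 7 at each level.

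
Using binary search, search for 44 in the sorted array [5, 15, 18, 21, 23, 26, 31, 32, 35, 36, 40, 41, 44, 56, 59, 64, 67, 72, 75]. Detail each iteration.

Binary search for 44 in [5, 15, 18, 21, 23, 26, 31, 32, 35, 36, 40, 41, 44, 56, 59, 64, 67, 72, 75]:

lo=0, hi=18, mid=9, arr[mid]=36 -> 36 < 44, search right half
lo=10, hi=18, mid=14, arr[mid]=59 -> 59 > 44, search left half
lo=10, hi=13, mid=11, arr[mid]=41 -> 41 < 44, search right half
lo=12, hi=13, mid=12, arr[mid]=44 -> Found target at index 12!

Binary search finds 44 at index 12 after 4 comparisons. The search repeatedly halves the search space by comparing with the middle element.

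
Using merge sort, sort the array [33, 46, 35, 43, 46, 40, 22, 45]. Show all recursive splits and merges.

Merge sort trace:

Split: [33, 46, 35, 43, 46, 40, 22, 45] -> [33, 46, 35, 43] and [46, 40, 22, 45]
  Split: [33, 46, 35, 43] -> [33, 46] and [35, 43]
    Split: [33, 46] -> [33] and [46]
    Merge: [33] + [46] -> [33, 46]
    Split: [35, 43] -> [35] and [43]
    Merge: [35] + [43] -> [35, 43]
  Merge: [33, 46] + [35, 43] -> [33, 35, 43, 46]
  Split: [46, 40, 22, 45] -> [46, 40] and [22, 45]
    Split: [46, 40] -> [46] and [40]
    Merge: [46] + [40] -> [40, 46]
    Split: [22, 45] -> [22] and [45]
    Merge: [22] + [45] -> [22, 45]
  Merge: [40, 46] + [22, 45] -> [22, 40, 45, 46]
Merge: [33, 35, 43, 46] + [22, 40, 45, 46] -> [22, 33, 35, 40, 43, 45, 46, 46]

Final sorted array: [22, 33, 35, 40, 43, 45, 46, 46]

The merge sort proceeds by recursively splitting the array and merging sorted halves.
After all merges, the sorted array is [22, 33, 35, 40, 43, 45, 46, 46].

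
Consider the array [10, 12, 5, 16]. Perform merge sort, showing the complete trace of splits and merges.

Merge sort trace:

Split: [10, 12, 5, 16] -> [10, 12] and [5, 16]
  Split: [10, 12] -> [10] and [12]
  Merge: [10] + [12] -> [10, 12]
  Split: [5, 16] -> [5] and [16]
  Merge: [5] + [16] -> [5, 16]
Merge: [10, 12] + [5, 16] -> [5, 10, 12, 16]

Final sorted array: [5, 10, 12, 16]

The merge sort proceeds by recursively splitting the array and merging sorted halves.
After all merges, the sorted array is [5, 10, 12, 16].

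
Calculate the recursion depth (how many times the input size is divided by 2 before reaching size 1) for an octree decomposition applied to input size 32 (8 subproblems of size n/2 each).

For divide and conquer with division factor 2:

Problem sizes at each level:
Level 0: 32
Level 1: 16
Level 2: 8
Level 3: 4
Level 4: 2
Level 5: 1

The root is level 0 and the size-1 base case is level 5 (the tree spans levels 0 through 5, i.e. 6 levels counting the root), so the depth is the number of divisions: log_2(32) = 5

The recursion tree depth is log_2(32) = 5. At each level, the problem size is divided by 2, so it takes 5 divisions to reduce to a base case of size 1. The algorithm makes 8 recursive calls at each level.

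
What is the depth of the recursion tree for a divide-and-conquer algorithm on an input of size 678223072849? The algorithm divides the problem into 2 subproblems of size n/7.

For divide and conquer with division factor 7:

Problem sizes at each level:
Level 0: 678223072849
Level 1: 96889010407
Level 2: 13841287201
Level 3: 1977326743
Level 4: 282475249
Level 5: 40353607
Level 6: 5764801
Level 7: 823543
Level 8: 117649
Level 9: 16807
Level 10: 2401
Level 11: 343
Level 12: 49
Level 13: 7
Level 14: 1

The root is level 0 and the size-1 base case is level 14 (the tree spans levels 0 through 14, i.e. 15 levels counting the root), so the depth is the number of divisions: log_7(678223072849) = 14

The recursion tree depth is log_7(678223072849) = 14. At each level, the problem size is divided by 7, so it takes 14 divisions to reduce to a base case of size 1. The algorithm makes 2 recursive calls at each level.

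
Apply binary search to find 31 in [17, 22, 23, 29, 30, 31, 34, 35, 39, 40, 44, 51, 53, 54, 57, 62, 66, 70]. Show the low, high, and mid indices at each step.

Binary search for 31 in [17, 22, 23, 29, 30, 31, 34, 35, 39, 40, 44, 51, 53, 54, 57, 62, 66, 70]:

lo=0, hi=17, mid=8, arr[mid]=39 -> 39 > 31, search left half
lo=0, hi=7, mid=3, arr[mid]=29 -> 29 < 31, search right half
lo=4, hi=7, mid=5, arr[mid]=31 -> Found target at index 5!

Binary search finds 31 at index 5 after 3 comparisons. The search repeatedly halves the search space by comparing with the middle element.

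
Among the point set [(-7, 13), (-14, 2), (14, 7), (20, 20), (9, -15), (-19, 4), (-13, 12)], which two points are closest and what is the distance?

Computing all pairwise distances among 7 points:

d((-7, 13), (-14, 2)) = 13.0384
d((-7, 13), (14, 7)) = 21.8403
d((-7, 13), (20, 20)) = 27.8927
d((-7, 13), (9, -15)) = 32.249
d((-7, 13), (-19, 4)) = 15.0
d((-7, 13), (-13, 12)) = 6.0828
d((-14, 2), (14, 7)) = 28.4429
d((-14, 2), (20, 20)) = 38.4708
d((-14, 2), (9, -15)) = 28.6007
d((-14, 2), (-19, 4)) = 5.3852 <-- minimum
d((-14, 2), (-13, 12)) = 10.0499
d((14, 7), (20, 20)) = 14.3178
d((14, 7), (9, -15)) = 22.561
d((14, 7), (-19, 4)) = 33.1361
d((14, 7), (-13, 12)) = 27.4591
d((20, 20), (9, -15)) = 36.6879
d((20, 20), (-19, 4)) = 42.1545
d((20, 20), (-13, 12)) = 33.9559
d((9, -15), (-19, 4)) = 33.8378
d((9, -15), (-13, 12)) = 34.8281
d((-19, 4), (-13, 12)) = 10.0

Closest pair: (-14, 2) and (-19, 4) with distance 5.3852

The closest pair is (-14, 2) and (-19, 4) with Euclidean distance 5.3852. For 7 points, brute-force pairwise comparison is shown above. For large n, the divide-and-conquer algorithm (sort by x, recurse on halves, check the dividing strip) achieves O(n log n).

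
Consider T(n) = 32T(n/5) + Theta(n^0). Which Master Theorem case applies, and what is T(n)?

Master Theorem for T(n) = 32T(n/5) + O(n^0):

a = 32, b = 5, c = 0
log_b(a) = log_5(32) = 2.1534

Case 1: c = 0 < log_5(32) = 2.1534
T(n) = O(n^(log_5 32))

For T(n) = 32T(n/5) + O(n^0): log_5(32) = 2.1534. This is Case 1 of the Master Theorem (c < log_b(a), work dominated by leaves), giving O(n^(log_5 32)).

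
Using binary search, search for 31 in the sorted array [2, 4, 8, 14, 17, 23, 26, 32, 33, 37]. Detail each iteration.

Binary search for 31 in [2, 4, 8, 14, 17, 23, 26, 32, 33, 37]:

lo=0, hi=9, mid=4, arr[mid]=17 -> 17 < 31, search right half
lo=5, hi=9, mid=7, arr[mid]=32 -> 32 > 31, search left half
lo=5, hi=6, mid=5, arr[mid]=23 -> 23 < 31, search right half
lo=6, hi=6, mid=6, arr[mid]=26 -> 26 < 31, search right half
lo=7 > hi=6, target 31 not found

Binary search determines that 31 is not in the array after 4 comparisons. The search space was exhausted without finding the target.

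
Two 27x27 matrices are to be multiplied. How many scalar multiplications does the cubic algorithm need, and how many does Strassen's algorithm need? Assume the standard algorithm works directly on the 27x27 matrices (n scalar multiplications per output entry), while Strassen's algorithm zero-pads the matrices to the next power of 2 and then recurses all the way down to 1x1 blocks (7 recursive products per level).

Matrix multiplication for 27x27 matrices:

Strassen's algorithm requires power-of-2 dimensions. Pad 27x27 to 32x32 (next power of 2).

Standard algorithm: 27^3 = 19683 multiplications
Strassen's algorithm: 7^(log2(32)) = 7^5 = 16807 multiplications
Savings: 19683 - 16807 = 2876 multiplications

Standard: 19683 multiplications (27^3). Strassen: 16807 multiplications (7^5, after padding to 32x32). Strassen reduces 8 recursive multiplications to 7 at each level.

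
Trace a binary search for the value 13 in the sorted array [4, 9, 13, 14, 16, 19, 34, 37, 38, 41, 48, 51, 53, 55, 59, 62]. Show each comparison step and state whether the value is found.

Binary search for 13 in [4, 9, 13, 14, 16, 19, 34, 37, 38, 41, 48, 51, 53, 55, 59, 62]:

lo=0, hi=15, mid=7, arr[mid]=37 -> 37 > 13, search left half
lo=0, hi=6, mid=3, arr[mid]=14 -> 14 > 13, search left half
lo=0, hi=2, mid=1, arr[mid]=9 -> 9 < 13, search right half
lo=2, hi=2, mid=2, arr[mid]=13 -> Found target at index 2!

Binary search finds 13 at index 2 after 4 comparisons. The search repeatedly halves the search space by comparing with the middle element.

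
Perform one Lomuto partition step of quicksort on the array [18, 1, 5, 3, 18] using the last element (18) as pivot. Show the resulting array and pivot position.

Lomuto partition with pivot = 18:

Initial array: [18, 1, 5, 3, 18]

arr[0]=18 <= 18: swap with position 0, array becomes [18, 1, 5, 3, 18]
arr[1]=1 <= 18: swap with position 1, array becomes [18, 1, 5, 3, 18]
arr[2]=5 <= 18: swap with position 2, array becomes [18, 1, 5, 3, 18]
arr[3]=3 <= 18: swap with position 3, array becomes [18, 1, 5, 3, 18]

Place pivot at position 4: [18, 1, 5, 3, 18]
Pivot position: 4

After partitioning with pivot 18, the array becomes [18, 1, 5, 3, 18]. The pivot is placed at index 4. All elements to the left of the pivot are <= 18, and all elements to the right are > 18.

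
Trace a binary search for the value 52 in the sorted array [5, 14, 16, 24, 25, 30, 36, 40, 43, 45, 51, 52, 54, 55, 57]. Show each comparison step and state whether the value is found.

Binary search for 52 in [5, 14, 16, 24, 25, 30, 36, 40, 43, 45, 51, 52, 54, 55, 57]:

lo=0, hi=14, mid=7, arr[mid]=40 -> 40 < 52, search right half
lo=8, hi=14, mid=11, arr[mid]=52 -> Found target at index 11!

Binary search finds 52 at index 11 after 2 comparisons. The search repeatedly halves the search space by comparing with the middle element.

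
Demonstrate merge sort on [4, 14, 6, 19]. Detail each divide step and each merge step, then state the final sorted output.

Merge sort trace:

Split: [4, 14, 6, 19] -> [4, 14] and [6, 19]
  Split: [4, 14] -> [4] and [14]
  Merge: [4] + [14] -> [4, 14]
  Split: [6, 19] -> [6] and [19]
  Merge: [6] + [19] -> [6, 19]
Merge: [4, 14] + [6, 19] -> [4, 6, 14, 19]

Final sorted array: [4, 6, 14, 19]

The merge sort proceeds by recursively splitting the array and merging sorted halves.
After all merges, the sorted array is [4, 6, 14, 19].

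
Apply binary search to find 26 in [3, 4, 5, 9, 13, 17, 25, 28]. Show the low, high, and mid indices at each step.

Binary search for 26 in [3, 4, 5, 9, 13, 17, 25, 28]:

lo=0, hi=7, mid=3, arr[mid]=9 -> 9 < 26, search right half
lo=4, hi=7, mid=5, arr[mid]=17 -> 17 < 26, search right half
lo=6, hi=7, mid=6, arr[mid]=25 -> 25 < 26, search right half
lo=7, hi=7, mid=7, arr[mid]=28 -> 28 > 26, search left half
lo=7 > hi=6, target 26 not found

Binary search determines that 26 is not in the array after 4 comparisons. The search space was exhausted without finding the target.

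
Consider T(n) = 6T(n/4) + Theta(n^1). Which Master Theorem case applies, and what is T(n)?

Master Theorem for T(n) = 6T(n/4) + O(n^1):

a = 6, b = 4, c = 1
log_b(a) = log_4(6) = 1.2925

Case 1: c = 1 < log_4(6) = 1.2925
T(n) = O(n^(log_4 6))

For T(n) = 6T(n/4) + O(n^1): log_4(6) = 1.2925. This is Case 1 of the Master Theorem (c < log_b(a), work dominated by leaves), giving O(n^(log_4 6)).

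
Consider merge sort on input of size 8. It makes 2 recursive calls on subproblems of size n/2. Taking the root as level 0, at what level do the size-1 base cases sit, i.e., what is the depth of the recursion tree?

For divide and conquer with division factor 2:

Problem sizes at each level:
Level 0: 8
Level 1: 4
Level 2: 2
Level 3: 1

The root is level 0 and the size-1 base case is level 3 (the tree spans levels 0 through 3, i.e. 4 levels counting the root), so the depth is the number of divisions: log_2(8) = 3

The recursion tree depth is log_2(8) = 3. At each level, the problem size is divided by 2, so it takes 3 divisions to reduce to a base case of size 1. The algorithm makes 2 recursive calls at each level.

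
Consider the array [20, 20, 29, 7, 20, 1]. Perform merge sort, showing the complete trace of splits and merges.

Merge sort trace:

Split: [20, 20, 29, 7, 20, 1] -> [20, 20, 29] and [7, 20, 1]
  Split: [20, 20, 29] -> [20] and [20, 29]
    Split: [20, 29] -> [20] and [29]
    Merge: [20] + [29] -> [20, 29]
  Merge: [20] + [20, 29] -> [20, 20, 29]
  Split: [7, 20, 1] -> [7] and [20, 1]
    Split: [20, 1] -> [20] and [1]
    Merge: [20] + [1] -> [1, 20]
  Merge: [7] + [1, 20] -> [1, 7, 20]
Merge: [20, 20, 29] + [1, 7, 20] -> [1, 7, 20, 20, 20, 29]

Final sorted array: [1, 7, 20, 20, 20, 29]

The merge sort proceeds by recursively splitting the array and merging sorted halves.
After all merges, the sorted array is [1, 7, 20, 20, 20, 29].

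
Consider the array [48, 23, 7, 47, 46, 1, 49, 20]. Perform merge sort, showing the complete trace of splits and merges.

Merge sort trace:

Split: [48, 23, 7, 47, 46, 1, 49, 20] -> [48, 23, 7, 47] and [46, 1, 49, 20]
  Split: [48, 23, 7, 47] -> [48, 23] and [7, 47]
    Split: [48, 23] -> [48] and [23]
    Merge: [48] + [23] -> [23, 48]
    Split: [7, 47] -> [7] and [47]
    Merge: [7] + [47] -> [7, 47]
  Merge: [23, 48] + [7, 47] -> [7, 23, 47, 48]
  Split: [46, 1, 49, 20] -> [46, 1] and [49, 20]
    Split: [46, 1] -> [46] and [1]
    Merge: [46] + [1] -> [1, 46]
    Split: [49, 20] -> [49] and [20]
    Merge: [49] + [20] -> [20, 49]
  Merge: [1, 46] + [20, 49] -> [1, 20, 46, 49]
Merge: [7, 23, 47, 48] + [1, 20, 46, 49] -> [1, 7, 20, 23, 46, 47, 48, 49]

Final sorted array: [1, 7, 20, 23, 46, 47, 48, 49]

The merge sort proceeds by recursively splitting the array and merging sorted halves.
After all merges, the sorted array is [1, 7, 20, 23, 46, 47, 48, 49].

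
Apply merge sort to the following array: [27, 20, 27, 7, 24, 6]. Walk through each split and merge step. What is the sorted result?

Merge sort trace:

Split: [27, 20, 27, 7, 24, 6] -> [27, 20, 27] and [7, 24, 6]
  Split: [27, 20, 27] -> [27] and [20, 27]
    Split: [20, 27] -> [20] and [27]
    Merge: [20] + [27] -> [20, 27]
  Merge: [27] + [20, 27] -> [20, 27, 27]
  Split: [7, 24, 6] -> [7] and [24, 6]
    Split: [24, 6] -> [24] and [6]
    Merge: [24] + [6] -> [6, 24]
  Merge: [7] + [6, 24] -> [6, 7, 24]
Merge: [20, 27, 27] + [6, 7, 24] -> [6, 7, 20, 24, 27, 27]

Final sorted array: [6, 7, 20, 24, 27, 27]

The merge sort proceeds by recursively splitting the array and merging sorted halves.
After all merges, the sorted array is [6, 7, 20, 24, 27, 27].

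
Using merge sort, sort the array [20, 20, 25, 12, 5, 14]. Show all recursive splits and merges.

Merge sort trace:

Split: [20, 20, 25, 12, 5, 14] -> [20, 20, 25] and [12, 5, 14]
  Split: [20, 20, 25] -> [20] and [20, 25]
    Split: [20, 25] -> [20] and [25]
    Merge: [20] + [25] -> [20, 25]
  Merge: [20] + [20, 25] -> [20, 20, 25]
  Split: [12, 5, 14] -> [12] and [5, 14]
    Split: [5, 14] -> [5] and [14]
    Merge: [5] + [14] -> [5, 14]
  Merge: [12] + [5, 14] -> [5, 12, 14]
Merge: [20, 20, 25] + [5, 12, 14] -> [5, 12, 14, 20, 20, 25]

Final sorted array: [5, 12, 14, 20, 20, 25]

The merge sort proceeds by recursively splitting the array and merging sorted halves.
After all merges, the sorted array is [5, 12, 14, 20, 20, 25].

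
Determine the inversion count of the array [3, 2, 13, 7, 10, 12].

Finding inversions in [3, 2, 13, 7, 10, 12]:

(0, 1): arr[0]=3 > arr[1]=2
(2, 3): arr[2]=13 > arr[3]=7
(2, 4): arr[2]=13 > arr[4]=10
(2, 5): arr[2]=13 > arr[5]=12

Total inversions: 4

The array has 4 inversion(s): (0,1), (2,3), (2,4), (2,5). Each pair (i,j) satisfies i < j and arr[i] > arr[j].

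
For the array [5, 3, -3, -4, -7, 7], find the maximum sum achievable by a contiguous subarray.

Using Kadane's algorithm on [5, 3, -3, -4, -7, 7]:

Scanning through the array:
Position 1 (value 3): max_ending_here = 8, max_so_far = 8
Position 2 (value -3): max_ending_here = 5, max_so_far = 8
Position 3 (value -4): max_ending_here = 1, max_so_far = 8
Position 4 (value -7): max_ending_here = -6, max_so_far = 8
Position 5 (value 7): max_ending_here = 7, max_so_far = 8

Maximum subarray: [5, 3]
Maximum sum: 8

The maximum subarray is [5, 3] with sum 8. This subarray runs from index 0 to index 1.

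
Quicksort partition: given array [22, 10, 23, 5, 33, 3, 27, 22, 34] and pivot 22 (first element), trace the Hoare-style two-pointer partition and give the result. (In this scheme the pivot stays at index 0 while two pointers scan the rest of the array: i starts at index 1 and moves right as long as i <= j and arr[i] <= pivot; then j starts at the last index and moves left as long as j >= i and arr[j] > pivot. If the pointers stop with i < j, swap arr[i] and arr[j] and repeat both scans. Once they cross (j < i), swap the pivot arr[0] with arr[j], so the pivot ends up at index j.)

Hoare-style two-pointer partition with pivot = 22:

Initial array: [22, 10, 23, 5, 33, 3, 27, 22, 34]

Pointers start at i = 1, j = 8.
i stops at index 2 (arr[2]=23 > 22), j stops at index 7 (arr[7]=22 <= 22): swap arr[2] and arr[7], array becomes [22, 10, 22, 5, 33, 3, 27, 23, 34]
i stops at index 4 (arr[4]=33 > 22), j stops at index 5 (arr[5]=3 <= 22): swap arr[4] and arr[5], array becomes [22, 10, 22, 5, 3, 33, 27, 23, 34]
i ends at 5, j ends at 4: the pointers have crossed (j < i), so scanning stops.

Swap pivot arr[0] with arr[4] to place pivot at position 4: [3, 10, 22, 5, 22, 33, 27, 23, 34]
Pivot position: 4

After partitioning with pivot 22, the array becomes [3, 10, 22, 5, 22, 33, 27, 23, 34]. The pivot is placed at index 4. All elements to the left of the pivot are <= 22, and all elements to the right are > 22.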